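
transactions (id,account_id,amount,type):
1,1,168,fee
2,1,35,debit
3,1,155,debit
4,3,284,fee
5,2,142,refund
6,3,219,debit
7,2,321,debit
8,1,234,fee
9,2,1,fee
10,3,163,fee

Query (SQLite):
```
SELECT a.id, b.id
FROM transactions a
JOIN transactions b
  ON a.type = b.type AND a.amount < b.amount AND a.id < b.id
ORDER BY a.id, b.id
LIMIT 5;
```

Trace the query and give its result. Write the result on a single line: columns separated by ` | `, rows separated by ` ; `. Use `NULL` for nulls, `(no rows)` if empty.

Pairs (a,b) with same type, a.amount < b.amount, a.id < b.id.
type groups: debit:{2,3,6,7} fee:{1,4,8,9,10} refund:{5}
Ordered by (a.id, b.id); first 5.

1 | 4 ; 1 | 8 ; 2 | 3 ; 2 | 6 ; 2 | 7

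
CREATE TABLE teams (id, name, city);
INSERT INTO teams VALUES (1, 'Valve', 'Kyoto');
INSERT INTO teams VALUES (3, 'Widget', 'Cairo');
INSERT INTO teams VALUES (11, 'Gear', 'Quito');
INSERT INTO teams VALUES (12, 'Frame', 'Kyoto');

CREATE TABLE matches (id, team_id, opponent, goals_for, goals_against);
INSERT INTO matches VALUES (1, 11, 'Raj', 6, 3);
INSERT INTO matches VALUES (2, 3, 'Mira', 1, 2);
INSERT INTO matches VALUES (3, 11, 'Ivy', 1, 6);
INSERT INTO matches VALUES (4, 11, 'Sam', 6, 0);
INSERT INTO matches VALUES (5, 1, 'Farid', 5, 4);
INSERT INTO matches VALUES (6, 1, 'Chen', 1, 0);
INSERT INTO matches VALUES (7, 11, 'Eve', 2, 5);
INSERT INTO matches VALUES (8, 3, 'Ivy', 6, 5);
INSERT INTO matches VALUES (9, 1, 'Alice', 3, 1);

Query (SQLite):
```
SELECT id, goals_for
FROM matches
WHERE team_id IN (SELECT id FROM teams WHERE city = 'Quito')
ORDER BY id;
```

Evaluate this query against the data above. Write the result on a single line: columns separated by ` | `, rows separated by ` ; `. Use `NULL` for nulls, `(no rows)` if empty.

1 | 6 ; 3 | 1 ; 4 | 6 ; 7 | 2

Inner query: teams.id where city = 'Quito'.
Outer: keep matches rows whose team_id is in that set.
Inner query → {11}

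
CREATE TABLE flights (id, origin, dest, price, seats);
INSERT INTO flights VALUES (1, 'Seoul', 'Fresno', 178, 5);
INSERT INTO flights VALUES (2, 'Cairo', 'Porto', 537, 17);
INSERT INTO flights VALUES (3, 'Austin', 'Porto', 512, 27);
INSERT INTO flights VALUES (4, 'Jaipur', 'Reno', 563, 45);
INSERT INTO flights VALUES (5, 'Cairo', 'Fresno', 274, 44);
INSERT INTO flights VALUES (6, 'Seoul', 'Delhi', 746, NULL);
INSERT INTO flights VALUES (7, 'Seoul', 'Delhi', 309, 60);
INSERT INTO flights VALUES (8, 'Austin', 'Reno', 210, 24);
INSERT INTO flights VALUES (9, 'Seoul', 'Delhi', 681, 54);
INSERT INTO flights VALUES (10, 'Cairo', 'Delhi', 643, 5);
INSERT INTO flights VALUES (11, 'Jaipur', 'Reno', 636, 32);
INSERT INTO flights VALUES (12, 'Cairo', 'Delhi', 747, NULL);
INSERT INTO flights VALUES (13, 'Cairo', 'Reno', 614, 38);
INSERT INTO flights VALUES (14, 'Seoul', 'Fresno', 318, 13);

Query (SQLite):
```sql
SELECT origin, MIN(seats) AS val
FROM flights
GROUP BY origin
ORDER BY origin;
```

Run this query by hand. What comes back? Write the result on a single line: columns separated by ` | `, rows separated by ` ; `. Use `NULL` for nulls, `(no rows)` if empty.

Austin | 24 ; Cairo | 5 ; Jaipur | 32 ; Seoul | 5

Partition flights by origin; compute MIN(seats) within each group.
  Austin: ids {3, 8} → MIN(seats)=24
  Cairo: ids {2, 5, 10, 12, 13} → MIN(seats)=5
  Jaipur: ids {4, 11} → MIN(seats)=32
  Seoul: ids {1, 6, 7, 9, 14} → MIN(seats)=5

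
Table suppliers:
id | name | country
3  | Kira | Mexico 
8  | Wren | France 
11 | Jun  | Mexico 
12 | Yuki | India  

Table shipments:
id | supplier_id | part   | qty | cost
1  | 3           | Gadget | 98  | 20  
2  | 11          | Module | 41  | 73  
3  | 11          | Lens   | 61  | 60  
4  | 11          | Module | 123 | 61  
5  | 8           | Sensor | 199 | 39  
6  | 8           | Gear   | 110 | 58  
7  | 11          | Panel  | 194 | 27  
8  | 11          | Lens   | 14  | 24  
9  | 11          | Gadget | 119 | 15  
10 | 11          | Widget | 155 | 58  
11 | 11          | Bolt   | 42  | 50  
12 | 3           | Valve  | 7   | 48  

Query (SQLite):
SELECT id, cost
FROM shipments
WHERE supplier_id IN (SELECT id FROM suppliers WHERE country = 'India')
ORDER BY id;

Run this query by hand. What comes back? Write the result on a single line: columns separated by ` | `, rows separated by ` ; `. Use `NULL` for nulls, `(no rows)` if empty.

Inner query: suppliers.id where country = 'India'.
Outer: keep shipments rows whose supplier_id is in that set.
Inner query → {12}

(no rows)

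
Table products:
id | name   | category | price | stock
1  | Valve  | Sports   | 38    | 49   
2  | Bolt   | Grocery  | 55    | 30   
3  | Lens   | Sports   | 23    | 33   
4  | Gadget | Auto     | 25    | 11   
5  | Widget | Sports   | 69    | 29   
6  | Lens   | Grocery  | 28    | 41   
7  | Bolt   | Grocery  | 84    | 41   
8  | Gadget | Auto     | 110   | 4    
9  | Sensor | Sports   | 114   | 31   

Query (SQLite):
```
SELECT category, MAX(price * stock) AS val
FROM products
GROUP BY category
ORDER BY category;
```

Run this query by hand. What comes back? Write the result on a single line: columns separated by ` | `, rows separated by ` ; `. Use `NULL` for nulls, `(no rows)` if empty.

Auto | 440 ; Grocery | 3444 ; Sports | 3534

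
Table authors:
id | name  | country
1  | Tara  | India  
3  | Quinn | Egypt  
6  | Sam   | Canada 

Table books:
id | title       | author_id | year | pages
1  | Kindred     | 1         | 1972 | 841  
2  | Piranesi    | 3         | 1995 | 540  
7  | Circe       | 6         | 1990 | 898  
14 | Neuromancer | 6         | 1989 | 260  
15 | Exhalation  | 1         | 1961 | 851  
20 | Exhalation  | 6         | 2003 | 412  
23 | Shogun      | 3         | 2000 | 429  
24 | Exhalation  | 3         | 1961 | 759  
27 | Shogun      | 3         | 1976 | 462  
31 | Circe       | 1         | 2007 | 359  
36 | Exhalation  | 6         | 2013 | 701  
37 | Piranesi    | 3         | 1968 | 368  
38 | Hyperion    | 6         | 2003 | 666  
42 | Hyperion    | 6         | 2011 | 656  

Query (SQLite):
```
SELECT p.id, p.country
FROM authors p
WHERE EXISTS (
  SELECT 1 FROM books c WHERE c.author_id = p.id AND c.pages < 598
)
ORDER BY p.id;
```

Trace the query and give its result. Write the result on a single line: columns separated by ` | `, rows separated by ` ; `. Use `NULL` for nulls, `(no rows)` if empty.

1 | India ; 3 | Egypt ; 6 | Canada

For each authors row, check whether any books with matching author_id has pages < 598.
Keep rows where that is true.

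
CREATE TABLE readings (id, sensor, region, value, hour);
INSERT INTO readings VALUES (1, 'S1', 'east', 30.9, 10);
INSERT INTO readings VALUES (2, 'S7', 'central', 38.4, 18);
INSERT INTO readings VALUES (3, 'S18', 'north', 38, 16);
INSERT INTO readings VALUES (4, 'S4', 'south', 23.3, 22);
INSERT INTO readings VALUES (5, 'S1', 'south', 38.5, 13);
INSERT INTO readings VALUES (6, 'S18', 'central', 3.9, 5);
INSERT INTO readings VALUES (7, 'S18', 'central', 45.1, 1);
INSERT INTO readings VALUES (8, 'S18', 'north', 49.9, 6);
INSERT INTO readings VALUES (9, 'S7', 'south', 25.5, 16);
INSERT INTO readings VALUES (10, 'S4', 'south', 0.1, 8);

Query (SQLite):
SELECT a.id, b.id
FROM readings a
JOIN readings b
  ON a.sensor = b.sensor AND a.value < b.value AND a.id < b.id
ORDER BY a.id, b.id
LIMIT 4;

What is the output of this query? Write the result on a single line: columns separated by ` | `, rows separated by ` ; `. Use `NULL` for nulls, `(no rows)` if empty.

1 | 5 ; 3 | 7 ; 3 | 8 ; 6 | 7

Pairs (a,b) with same sensor, a.value < b.value, a.id < b.id.
sensor groups: S1:{1,5} S18:{3,6,7,8} S4:{4,10} S7:{2,9}
Ordered by (a.id, b.id); first 4.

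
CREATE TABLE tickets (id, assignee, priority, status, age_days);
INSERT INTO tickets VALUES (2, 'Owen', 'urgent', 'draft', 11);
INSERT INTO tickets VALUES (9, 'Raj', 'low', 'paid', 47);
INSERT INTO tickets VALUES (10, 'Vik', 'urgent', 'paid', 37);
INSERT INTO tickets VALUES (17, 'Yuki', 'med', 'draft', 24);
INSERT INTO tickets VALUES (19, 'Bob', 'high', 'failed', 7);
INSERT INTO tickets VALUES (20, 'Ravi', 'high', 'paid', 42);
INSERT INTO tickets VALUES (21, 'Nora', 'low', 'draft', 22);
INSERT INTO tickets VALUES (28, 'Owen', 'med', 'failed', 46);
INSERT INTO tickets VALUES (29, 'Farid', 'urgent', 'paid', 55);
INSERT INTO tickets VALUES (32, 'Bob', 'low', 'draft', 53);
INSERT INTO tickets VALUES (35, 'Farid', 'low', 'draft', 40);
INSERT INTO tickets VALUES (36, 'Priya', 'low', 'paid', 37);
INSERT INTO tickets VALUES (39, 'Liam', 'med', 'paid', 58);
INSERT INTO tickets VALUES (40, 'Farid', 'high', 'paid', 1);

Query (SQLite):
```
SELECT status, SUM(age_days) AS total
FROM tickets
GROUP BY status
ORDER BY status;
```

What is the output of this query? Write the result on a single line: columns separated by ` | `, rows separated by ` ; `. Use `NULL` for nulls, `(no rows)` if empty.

Partition tickets by status; compute SUM(age_days) within each group.
  draft: ids {2, 17, 21, 32, 35} → SUM(age_days)=150
  failed: ids {19, 28} → SUM(age_days)=53
  paid: ids {9, 10, 20, 29, 36, 39, 40} → SUM(age_days)=277

draft | 150 ; failed | 53 ; paid | 277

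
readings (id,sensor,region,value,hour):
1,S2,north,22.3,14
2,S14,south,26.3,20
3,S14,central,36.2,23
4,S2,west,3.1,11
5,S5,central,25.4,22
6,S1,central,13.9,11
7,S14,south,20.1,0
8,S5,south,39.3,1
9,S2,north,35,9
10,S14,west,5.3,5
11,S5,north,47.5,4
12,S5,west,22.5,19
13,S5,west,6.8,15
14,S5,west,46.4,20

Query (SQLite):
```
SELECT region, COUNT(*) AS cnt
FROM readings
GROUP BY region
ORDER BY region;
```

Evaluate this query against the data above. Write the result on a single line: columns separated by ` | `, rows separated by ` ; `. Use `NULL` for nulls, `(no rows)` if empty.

Partition readings by region; compute COUNT(*) within each group.
  central: ids {3, 5, 6} → COUNT(*)=3
  north: ids {1, 9, 11} → COUNT(*)=3
  south: ids {2, 7, 8} → COUNT(*)=3
  west: ids {4, 10, 12, 13, 14} → COUNT(*)=5

central | 3 ; north | 3 ; south | 3 ; west | 5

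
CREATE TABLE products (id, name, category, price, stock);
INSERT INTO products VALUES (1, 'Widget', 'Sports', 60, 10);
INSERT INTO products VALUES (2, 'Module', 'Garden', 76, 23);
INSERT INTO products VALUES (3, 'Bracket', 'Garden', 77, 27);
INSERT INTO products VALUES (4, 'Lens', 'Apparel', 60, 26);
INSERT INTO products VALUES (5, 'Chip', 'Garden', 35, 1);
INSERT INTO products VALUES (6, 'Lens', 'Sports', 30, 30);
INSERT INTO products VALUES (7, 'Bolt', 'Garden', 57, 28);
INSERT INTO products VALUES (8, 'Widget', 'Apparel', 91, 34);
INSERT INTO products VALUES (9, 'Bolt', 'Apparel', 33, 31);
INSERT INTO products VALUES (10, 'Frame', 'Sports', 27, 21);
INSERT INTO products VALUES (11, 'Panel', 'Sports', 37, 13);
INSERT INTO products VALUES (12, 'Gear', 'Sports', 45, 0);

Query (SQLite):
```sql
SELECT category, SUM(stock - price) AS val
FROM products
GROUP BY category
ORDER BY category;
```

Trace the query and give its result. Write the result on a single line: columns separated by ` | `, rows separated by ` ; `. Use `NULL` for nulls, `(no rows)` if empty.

Apparel | -93 ; Garden | -166 ; Sports | -125

For each row compute stock - price.
Group by category; take SUM of the expression per group.
  Apparel: ids {4, 8, 9} → SUM(stock - price)=-93
  Garden: ids {2, 3, 5, 7} → SUM(stock - price)=-166
  Sports: ids {1, 6, 10, 11, 12} → SUM(stock - price)=-125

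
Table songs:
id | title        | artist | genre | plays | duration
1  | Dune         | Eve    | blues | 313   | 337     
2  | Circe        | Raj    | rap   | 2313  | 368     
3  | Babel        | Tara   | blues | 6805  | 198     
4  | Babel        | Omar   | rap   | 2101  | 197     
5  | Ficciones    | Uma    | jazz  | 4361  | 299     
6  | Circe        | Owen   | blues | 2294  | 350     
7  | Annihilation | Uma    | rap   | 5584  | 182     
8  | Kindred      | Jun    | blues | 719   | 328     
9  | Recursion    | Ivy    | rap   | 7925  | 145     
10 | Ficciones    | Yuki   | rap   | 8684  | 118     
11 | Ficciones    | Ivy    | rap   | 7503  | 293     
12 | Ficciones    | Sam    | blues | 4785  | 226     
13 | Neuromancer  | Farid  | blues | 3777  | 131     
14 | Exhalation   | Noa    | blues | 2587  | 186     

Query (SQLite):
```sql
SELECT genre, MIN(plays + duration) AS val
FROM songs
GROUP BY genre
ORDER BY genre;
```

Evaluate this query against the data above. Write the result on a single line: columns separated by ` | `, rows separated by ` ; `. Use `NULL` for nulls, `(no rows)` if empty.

blues | 650 ; jazz | 4660 ; rap | 2298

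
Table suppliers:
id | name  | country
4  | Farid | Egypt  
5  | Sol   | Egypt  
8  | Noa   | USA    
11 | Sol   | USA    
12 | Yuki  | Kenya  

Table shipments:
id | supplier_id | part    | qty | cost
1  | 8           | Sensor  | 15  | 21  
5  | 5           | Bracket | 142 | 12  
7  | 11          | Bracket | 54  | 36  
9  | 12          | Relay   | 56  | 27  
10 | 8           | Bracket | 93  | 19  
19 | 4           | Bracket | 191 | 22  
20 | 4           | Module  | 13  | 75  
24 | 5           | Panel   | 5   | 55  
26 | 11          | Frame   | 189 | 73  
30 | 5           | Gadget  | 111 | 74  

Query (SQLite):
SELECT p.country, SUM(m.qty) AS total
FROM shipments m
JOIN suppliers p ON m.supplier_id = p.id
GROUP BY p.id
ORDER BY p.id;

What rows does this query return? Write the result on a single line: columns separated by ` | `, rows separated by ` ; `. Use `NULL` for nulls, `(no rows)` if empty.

Egypt | 204 ; Egypt | 258 ; USA | 108 ; USA | 243 ; Kenya | 56

Join each shipments row to its suppliers via supplier_id.
Group joined rows by suppliers.id; compute SUM(m.qty) per group.
  4: ids {19, 20} → SUM(m.qty)=204
  5: ids {5, 24, 30} → SUM(m.qty)=258
  8: ids {1, 10} → SUM(m.qty)=108
  11: ids {7, 26} → SUM(m.qty)=243
  12: ids {9} → SUM(m.qty)=56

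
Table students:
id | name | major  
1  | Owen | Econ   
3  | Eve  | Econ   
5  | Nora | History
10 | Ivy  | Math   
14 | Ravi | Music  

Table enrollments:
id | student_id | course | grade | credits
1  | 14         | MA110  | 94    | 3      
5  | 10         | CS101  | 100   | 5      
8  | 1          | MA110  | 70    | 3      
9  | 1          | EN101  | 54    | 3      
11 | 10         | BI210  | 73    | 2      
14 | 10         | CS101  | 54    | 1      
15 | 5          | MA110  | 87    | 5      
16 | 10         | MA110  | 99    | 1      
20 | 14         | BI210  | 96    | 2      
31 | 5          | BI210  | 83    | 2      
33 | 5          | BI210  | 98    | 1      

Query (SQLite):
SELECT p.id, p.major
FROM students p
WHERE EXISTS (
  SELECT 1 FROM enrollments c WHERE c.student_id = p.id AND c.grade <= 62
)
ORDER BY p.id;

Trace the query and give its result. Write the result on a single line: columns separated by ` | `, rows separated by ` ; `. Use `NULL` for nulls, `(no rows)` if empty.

1 | Econ ; 10 | Math

For each students row, check whether any enrollments with matching student_id has grade <= 62.
Keep rows where that is true.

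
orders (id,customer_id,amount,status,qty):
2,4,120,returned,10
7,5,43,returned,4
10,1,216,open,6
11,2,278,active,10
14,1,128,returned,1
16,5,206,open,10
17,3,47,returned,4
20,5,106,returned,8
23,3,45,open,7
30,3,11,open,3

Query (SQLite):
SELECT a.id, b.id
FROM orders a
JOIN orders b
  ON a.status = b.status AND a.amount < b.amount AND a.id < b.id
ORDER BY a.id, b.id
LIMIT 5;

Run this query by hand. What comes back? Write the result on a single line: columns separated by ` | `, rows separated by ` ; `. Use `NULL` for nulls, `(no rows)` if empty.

2 | 14 ; 7 | 14 ; 7 | 17 ; 7 | 20 ; 17 | 20

Pairs (a,b) with same status, a.amount < b.amount, a.id < b.id.
status groups: active:{11} open:{10,16,23,30} returned:{2,7,14,17,20}
Ordered by (a.id, b.id); first 5.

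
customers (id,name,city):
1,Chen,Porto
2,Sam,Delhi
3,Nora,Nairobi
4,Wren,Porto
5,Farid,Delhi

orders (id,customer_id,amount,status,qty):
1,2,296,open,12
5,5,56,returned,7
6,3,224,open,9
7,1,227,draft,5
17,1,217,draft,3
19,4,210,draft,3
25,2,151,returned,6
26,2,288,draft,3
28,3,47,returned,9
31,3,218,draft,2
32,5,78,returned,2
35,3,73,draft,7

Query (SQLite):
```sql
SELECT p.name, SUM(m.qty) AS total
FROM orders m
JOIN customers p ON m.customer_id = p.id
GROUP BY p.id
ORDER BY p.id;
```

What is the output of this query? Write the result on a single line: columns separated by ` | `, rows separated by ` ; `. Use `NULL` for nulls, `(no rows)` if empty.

Chen | 8 ; Sam | 21 ; Nora | 27 ; Wren | 3 ; Farid | 9

Join each orders row to its customers via customer_id.
Group joined rows by customers.id; compute SUM(m.qty) per group.
  1: ids {7, 17} → SUM(m.qty)=8
  2: ids {1, 25, 26} → SUM(m.qty)=21
  3: ids {6, 28, 31, 35} → SUM(m.qty)=27
  4: ids {19} → SUM(m.qty)=3
  5: ids {5, 32} → SUM(m.qty)=9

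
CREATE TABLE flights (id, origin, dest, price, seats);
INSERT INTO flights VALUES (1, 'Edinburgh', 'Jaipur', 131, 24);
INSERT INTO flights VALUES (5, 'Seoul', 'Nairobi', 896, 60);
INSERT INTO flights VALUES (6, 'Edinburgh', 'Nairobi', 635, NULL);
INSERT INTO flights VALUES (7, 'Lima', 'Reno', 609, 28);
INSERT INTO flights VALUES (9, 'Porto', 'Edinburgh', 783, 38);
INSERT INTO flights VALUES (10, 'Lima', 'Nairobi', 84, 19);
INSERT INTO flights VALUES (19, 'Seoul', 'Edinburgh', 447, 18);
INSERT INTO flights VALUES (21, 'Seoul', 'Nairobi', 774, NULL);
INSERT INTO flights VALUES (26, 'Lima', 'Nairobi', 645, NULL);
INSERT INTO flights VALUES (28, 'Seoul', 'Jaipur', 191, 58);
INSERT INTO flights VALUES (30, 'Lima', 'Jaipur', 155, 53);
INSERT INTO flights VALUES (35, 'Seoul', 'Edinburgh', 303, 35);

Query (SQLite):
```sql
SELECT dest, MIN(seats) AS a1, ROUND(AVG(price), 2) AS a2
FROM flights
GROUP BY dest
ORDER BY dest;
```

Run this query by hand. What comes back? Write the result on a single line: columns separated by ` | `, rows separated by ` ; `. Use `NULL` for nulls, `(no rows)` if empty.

Edinburgh | 18 | 511 ; Jaipur | 24 | 159 ; Nairobi | 19 | 606.8 ; Reno | 28 | 609

Group flights by dest.
Per group compute: MIN(seats), ROUND(AVG(price), 2).
  Edinburgh: ids {9, 19, 35} → MIN(seats)=18, ROUND(AVG(price), 2)=511
  Jaipur: ids {1, 28, 30} → MIN(seats)=24, ROUND(AVG(price), 2)=159
  Nairobi: ids {5, 6, 10, 21, 26} → MIN(seats)=19, ROUND(AVG(price), 2)=606.8
  Reno: ids {7} → MIN(seats)=28, ROUND(AVG(price), 2)=609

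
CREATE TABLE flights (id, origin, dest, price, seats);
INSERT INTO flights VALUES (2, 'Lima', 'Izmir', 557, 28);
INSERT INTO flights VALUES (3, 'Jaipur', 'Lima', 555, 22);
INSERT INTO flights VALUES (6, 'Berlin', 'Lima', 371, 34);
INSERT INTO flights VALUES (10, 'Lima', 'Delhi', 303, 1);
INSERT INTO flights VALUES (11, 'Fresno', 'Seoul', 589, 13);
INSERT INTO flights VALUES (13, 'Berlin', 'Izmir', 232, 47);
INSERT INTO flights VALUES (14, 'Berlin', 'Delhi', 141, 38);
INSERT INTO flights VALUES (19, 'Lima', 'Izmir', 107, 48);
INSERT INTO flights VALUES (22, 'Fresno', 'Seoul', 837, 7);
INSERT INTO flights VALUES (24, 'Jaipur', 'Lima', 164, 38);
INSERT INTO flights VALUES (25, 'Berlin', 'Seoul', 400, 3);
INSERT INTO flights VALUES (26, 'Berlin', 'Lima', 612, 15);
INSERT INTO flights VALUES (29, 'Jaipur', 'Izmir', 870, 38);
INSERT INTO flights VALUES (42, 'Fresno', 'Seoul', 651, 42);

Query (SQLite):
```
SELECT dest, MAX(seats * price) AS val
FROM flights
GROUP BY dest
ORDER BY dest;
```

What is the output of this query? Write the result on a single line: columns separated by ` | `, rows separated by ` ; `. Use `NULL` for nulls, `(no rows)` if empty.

For each row compute seats * price.
Group by dest; take MAX of the expression per group.
  Delhi: ids {10, 14} → MAX(seats * price)=5358
  Izmir: ids {2, 13, 19, 29} → MAX(seats * price)=33060
  Lima: ids {3, 6, 24, 26} → MAX(seats * price)=12614
  Seoul: ids {11, 22, 25, 42} → MAX(seats * price)=27342

Delhi | 5358 ; Izmir | 33060 ; Lima | 12614 ; Seoul | 27342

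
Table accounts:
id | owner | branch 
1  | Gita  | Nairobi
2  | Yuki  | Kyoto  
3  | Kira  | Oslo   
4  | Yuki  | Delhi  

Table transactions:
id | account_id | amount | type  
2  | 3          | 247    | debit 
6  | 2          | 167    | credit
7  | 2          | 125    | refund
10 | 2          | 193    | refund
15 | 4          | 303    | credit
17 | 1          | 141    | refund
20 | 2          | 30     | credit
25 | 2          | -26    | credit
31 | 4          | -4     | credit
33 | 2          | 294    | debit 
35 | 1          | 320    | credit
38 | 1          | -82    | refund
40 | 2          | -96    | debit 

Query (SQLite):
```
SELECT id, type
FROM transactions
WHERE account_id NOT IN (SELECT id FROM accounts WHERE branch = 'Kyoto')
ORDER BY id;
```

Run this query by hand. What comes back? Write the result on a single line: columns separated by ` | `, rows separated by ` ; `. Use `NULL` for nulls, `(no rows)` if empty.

Inner query: accounts.id where branch = 'Kyoto'.
Outer: keep transactions rows whose account_id is not in that set.
Inner query → {2}

2 | debit ; 15 | credit ; 17 | refund ; 31 | credit ; 35 | credit ; 38 | refund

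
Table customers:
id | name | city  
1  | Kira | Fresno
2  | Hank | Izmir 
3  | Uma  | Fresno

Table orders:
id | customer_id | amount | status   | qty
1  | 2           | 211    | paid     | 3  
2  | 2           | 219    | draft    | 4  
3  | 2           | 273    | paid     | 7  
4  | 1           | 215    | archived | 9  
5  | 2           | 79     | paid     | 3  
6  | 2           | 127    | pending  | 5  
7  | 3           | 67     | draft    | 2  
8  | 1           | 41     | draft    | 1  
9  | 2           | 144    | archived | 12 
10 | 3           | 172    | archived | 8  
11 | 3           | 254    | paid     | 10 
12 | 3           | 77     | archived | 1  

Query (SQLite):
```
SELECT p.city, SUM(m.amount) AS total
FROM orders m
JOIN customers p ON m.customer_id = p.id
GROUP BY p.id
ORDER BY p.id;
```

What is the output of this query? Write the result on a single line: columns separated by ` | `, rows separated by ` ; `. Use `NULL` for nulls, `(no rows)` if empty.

Join each orders row to its customers via customer_id.
Group joined rows by customers.id; compute SUM(m.amount) per group.
  1: ids {4, 8} → SUM(m.amount)=256
  2: ids {1, 2, 3, 5, 6, 9} → SUM(m.amount)=1053
  3: ids {7, 10, 11, 12} → SUM(m.amount)=570

Fresno | 256 ; Izmir | 1053 ; Fresno | 570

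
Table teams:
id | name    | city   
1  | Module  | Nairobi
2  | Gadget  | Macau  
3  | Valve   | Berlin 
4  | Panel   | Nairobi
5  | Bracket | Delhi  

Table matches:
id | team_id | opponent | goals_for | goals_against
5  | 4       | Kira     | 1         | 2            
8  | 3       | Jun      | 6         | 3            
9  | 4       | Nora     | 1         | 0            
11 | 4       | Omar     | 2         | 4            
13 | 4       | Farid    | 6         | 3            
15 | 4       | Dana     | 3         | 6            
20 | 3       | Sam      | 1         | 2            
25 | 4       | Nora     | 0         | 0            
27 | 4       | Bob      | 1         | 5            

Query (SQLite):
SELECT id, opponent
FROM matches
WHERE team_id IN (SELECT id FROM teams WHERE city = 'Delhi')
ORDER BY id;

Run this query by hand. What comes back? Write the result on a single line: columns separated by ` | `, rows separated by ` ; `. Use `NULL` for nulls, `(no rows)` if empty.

(no rows)

Inner query: teams.id where city = 'Delhi'.
Outer: keep matches rows whose team_id is in that set.
Inner query → {5}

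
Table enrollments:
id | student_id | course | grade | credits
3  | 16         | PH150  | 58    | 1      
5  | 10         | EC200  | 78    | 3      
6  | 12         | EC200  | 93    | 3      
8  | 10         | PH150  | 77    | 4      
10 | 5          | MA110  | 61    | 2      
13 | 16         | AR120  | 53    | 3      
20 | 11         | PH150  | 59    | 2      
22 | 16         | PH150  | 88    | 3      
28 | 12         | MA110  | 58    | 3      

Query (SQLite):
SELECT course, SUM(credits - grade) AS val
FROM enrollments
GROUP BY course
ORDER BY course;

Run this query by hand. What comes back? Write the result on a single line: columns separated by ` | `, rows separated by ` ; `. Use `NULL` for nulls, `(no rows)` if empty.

AR120 | -50 ; EC200 | -165 ; MA110 | -114 ; PH150 | -272

For each row compute credits - grade.
Group by course; take SUM of the expression per group.
  AR120: ids {13} → SUM(credits - grade)=-50
  EC200: ids {5, 6} → SUM(credits - grade)=-165
  MA110: ids {10, 28} → SUM(credits - grade)=-114
  PH150: ids {3, 8, 20, 22} → SUM(credits - grade)=-272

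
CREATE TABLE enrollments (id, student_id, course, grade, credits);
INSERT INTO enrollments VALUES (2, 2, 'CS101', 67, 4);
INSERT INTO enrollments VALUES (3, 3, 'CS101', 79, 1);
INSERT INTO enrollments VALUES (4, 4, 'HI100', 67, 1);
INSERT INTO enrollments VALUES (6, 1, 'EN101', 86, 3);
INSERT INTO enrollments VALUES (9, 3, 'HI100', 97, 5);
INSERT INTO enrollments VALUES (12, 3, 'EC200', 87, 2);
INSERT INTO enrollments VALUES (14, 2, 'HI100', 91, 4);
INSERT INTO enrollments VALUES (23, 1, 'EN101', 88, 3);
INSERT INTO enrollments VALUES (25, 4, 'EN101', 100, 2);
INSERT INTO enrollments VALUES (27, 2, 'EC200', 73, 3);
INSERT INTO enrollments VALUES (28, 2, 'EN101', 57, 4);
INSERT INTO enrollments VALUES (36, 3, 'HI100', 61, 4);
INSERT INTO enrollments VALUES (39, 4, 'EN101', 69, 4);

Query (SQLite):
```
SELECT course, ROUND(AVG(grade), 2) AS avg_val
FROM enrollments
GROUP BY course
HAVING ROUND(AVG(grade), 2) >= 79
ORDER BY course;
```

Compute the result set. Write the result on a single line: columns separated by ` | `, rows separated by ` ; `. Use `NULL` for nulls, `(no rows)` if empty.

EC200 | 80 ; EN101 | 80 ; HI100 | 79

Partition enrollments by course; compute ROUND(AVG(grade), 2) within each group.
HAVING: keep groups where ROUND(AVG(grade), 2) >= 79.
  CS101: ids {2, 3} → ROUND(AVG(grade), 2)=73
  EC200: ids {12, 27} → ROUND(AVG(grade), 2)=80
  EN101: ids {6, 23, 25, 28, 39} → ROUND(AVG(grade), 2)=80
  HI100: ids {4, 9, 14, 36} → ROUND(AVG(grade), 2)=79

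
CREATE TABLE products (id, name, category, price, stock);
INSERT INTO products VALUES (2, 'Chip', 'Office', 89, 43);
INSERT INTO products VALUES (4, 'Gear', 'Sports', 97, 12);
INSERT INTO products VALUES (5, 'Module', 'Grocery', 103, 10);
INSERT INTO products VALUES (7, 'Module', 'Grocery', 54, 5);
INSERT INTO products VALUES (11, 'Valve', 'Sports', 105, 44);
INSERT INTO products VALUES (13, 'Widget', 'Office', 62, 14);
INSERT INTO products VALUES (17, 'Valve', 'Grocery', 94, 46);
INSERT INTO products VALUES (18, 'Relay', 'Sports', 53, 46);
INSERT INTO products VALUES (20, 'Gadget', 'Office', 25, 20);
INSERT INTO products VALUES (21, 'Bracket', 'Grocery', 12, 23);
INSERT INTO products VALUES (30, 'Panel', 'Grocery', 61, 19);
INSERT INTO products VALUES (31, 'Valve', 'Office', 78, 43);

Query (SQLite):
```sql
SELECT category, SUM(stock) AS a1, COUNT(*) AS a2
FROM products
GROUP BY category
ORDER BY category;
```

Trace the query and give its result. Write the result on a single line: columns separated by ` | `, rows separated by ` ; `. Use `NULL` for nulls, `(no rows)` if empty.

Grocery | 103 | 5 ; Office | 120 | 4 ; Sports | 102 | 3

Group products by category.
Per group compute: SUM(stock), COUNT(*).
  Grocery: ids {5, 7, 17, 21, 30} → SUM(stock)=103, COUNT(*)=5
  Office: ids {2, 13, 20, 31} → SUM(stock)=120, COUNT(*)=4
  Sports: ids {4, 11, 18} → SUM(stock)=102, COUNT(*)=3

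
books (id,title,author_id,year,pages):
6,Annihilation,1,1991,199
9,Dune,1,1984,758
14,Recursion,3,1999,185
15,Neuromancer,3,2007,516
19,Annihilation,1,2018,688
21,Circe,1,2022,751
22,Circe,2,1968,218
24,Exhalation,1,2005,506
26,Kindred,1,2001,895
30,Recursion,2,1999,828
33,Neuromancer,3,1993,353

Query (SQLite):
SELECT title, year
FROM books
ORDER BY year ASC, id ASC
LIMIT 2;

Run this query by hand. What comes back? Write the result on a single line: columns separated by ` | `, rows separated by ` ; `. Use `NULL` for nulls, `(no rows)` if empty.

Circe | 1968 ; Dune | 1984

Sort by year asc, tiebreak id asc: (1968, id=22), (1984, id=9), (1991, id=6), (1993, id=33), (1999, id=14) …. Take first 2.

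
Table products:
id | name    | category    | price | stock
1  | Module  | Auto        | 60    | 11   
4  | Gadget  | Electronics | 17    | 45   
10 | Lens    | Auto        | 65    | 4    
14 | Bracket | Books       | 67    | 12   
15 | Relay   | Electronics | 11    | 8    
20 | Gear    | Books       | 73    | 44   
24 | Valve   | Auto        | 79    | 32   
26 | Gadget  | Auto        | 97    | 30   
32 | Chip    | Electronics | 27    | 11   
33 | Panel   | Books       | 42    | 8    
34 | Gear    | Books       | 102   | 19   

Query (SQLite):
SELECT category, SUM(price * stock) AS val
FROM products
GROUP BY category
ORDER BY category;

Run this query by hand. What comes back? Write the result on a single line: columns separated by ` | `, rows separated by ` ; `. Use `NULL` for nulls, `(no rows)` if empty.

Auto | 6358 ; Books | 6290 ; Electronics | 1150

For each row compute price * stock.
Group by category; take SUM of the expression per group.
  Auto: ids {1, 10, 24, 26} → SUM(price * stock)=6358
  Books: ids {14, 20, 33, 34} → SUM(price * stock)=6290
  Electronics: ids {4, 15, 32} → SUM(price * stock)=1150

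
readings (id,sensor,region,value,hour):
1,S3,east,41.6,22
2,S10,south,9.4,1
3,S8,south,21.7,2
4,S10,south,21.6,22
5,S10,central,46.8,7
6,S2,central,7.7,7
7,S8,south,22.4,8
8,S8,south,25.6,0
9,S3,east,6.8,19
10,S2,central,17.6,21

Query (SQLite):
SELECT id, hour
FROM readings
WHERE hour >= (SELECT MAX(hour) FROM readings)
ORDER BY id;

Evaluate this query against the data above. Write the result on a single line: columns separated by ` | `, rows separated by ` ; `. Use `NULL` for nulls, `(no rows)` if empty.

Scalar subquery: MAX(hour) over all readings rows = 22.
Keep rows where hour >= that value.

1 | 22 ; 4 | 22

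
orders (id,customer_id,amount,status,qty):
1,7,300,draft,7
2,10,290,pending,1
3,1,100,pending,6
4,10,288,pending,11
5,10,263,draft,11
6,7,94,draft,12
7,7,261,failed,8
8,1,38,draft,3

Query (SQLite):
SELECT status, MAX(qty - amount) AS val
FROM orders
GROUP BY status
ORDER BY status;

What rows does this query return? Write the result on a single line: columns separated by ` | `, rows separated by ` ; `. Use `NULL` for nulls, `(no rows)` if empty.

For each row compute qty - amount.
Group by status; take MAX of the expression per group.
  draft: ids {1, 5, 6, 8} → MAX(qty - amount)=-35
  failed: ids {7} → MAX(qty - amount)=-253
  pending: ids {2, 3, 4} → MAX(qty - amount)=-94

draft | -35 ; failed | -253 ; pending | -94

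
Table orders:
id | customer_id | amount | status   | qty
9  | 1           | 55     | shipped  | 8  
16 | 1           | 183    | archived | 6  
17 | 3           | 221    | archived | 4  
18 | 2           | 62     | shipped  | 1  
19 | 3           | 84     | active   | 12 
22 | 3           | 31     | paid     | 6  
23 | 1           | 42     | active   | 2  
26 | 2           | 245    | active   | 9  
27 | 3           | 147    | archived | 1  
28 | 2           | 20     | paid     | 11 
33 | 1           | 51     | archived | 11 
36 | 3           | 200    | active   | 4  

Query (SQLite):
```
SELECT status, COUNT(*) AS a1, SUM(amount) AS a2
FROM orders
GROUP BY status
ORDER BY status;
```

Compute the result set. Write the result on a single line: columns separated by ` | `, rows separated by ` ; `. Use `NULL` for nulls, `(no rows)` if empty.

Group orders by status.
Per group compute: COUNT(*), SUM(amount).
  active: ids {19, 23, 26, 36} → COUNT(*)=4, SUM(amount)=571
  archived: ids {16, 17, 27, 33} → COUNT(*)=4, SUM(amount)=602
  paid: ids {22, 28} → COUNT(*)=2, SUM(amount)=51
  shipped: ids {9, 18} → COUNT(*)=2, SUM(amount)=117

active | 4 | 571 ; archived | 4 | 602 ; paid | 2 | 51 ; shipped | 2 | 117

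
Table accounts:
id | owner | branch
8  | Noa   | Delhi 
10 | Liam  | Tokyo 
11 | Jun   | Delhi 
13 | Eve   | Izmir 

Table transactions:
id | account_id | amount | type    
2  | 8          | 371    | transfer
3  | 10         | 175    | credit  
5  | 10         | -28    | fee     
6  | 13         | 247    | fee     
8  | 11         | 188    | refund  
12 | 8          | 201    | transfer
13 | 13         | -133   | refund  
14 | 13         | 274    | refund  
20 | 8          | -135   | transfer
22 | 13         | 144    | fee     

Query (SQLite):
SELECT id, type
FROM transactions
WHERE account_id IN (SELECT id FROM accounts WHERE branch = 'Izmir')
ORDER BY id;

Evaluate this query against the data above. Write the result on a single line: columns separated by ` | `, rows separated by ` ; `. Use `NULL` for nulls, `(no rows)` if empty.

Inner query: accounts.id where branch = 'Izmir'.
Outer: keep transactions rows whose account_id is in that set.
Inner query → {13}

6 | fee ; 13 | refund ; 14 | refund ; 22 | fee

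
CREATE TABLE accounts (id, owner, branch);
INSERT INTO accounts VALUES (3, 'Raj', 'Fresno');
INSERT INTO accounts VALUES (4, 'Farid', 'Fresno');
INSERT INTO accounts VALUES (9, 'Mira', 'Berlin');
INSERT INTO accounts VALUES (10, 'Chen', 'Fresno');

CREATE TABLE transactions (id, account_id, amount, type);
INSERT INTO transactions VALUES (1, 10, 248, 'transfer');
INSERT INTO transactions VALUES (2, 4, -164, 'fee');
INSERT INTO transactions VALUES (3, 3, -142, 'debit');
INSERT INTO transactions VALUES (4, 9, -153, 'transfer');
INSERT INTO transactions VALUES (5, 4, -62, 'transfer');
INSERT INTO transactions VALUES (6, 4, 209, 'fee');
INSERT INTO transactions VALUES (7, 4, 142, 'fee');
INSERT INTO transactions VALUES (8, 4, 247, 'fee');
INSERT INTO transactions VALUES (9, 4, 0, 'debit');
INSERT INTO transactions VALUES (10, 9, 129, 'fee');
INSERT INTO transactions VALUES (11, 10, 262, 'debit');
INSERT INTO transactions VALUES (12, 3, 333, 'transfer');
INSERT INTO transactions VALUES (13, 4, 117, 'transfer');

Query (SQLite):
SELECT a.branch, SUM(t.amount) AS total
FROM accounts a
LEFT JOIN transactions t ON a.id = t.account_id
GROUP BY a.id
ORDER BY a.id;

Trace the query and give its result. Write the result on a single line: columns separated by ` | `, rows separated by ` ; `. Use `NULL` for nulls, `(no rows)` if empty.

Fresno | 191 ; Fresno | 489 ; Berlin | -24 ; Fresno | 510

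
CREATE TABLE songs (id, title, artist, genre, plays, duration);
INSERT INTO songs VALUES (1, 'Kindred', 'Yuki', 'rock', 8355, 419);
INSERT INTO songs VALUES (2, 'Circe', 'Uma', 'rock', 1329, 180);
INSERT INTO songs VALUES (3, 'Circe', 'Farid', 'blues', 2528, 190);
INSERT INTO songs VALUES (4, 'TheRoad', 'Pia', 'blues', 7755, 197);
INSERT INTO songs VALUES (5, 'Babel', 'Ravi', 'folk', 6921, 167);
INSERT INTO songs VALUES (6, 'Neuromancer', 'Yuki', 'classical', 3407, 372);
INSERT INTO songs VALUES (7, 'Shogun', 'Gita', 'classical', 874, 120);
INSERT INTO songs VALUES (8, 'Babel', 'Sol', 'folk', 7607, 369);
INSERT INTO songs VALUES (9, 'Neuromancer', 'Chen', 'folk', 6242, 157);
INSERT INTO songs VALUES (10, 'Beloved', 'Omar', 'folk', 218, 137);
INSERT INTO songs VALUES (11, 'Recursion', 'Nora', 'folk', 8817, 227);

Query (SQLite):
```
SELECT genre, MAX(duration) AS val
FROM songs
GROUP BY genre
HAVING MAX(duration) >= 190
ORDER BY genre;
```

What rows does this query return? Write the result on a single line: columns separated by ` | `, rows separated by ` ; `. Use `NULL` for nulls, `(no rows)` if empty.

blues | 197 ; classical | 372 ; folk | 369 ; rock | 419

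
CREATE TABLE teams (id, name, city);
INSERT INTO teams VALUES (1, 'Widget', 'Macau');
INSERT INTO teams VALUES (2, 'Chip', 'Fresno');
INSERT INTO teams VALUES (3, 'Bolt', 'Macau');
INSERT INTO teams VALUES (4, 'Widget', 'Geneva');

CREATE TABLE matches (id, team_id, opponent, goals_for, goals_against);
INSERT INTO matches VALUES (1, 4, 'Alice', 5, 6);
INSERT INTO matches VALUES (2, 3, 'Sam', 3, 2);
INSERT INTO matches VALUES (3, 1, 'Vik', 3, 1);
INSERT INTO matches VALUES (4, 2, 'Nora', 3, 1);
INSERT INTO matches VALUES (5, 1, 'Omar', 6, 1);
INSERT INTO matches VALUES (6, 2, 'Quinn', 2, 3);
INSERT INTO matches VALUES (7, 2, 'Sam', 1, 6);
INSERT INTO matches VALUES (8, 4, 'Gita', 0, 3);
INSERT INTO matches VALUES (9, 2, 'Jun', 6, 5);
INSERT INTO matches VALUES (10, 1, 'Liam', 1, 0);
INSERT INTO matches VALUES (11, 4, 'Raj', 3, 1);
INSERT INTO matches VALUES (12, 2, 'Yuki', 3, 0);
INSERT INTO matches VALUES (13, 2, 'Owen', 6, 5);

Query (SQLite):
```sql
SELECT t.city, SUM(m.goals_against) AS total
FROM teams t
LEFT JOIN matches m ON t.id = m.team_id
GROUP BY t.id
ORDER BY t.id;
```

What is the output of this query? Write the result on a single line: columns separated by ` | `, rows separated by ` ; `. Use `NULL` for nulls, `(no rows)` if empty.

Macau | 2 ; Fresno | 20 ; Macau | 2 ; Geneva | 10

LEFT JOIN keeps every teams row; unmatched ones get NULL for matches columns.
Group by teams.id and compute SUM(m.goals_against). SUM over an all-NULL group is NULL.
  1: ids {3, 5, 10} → SUM(m.goals_against)=2
  2: ids {4, 6, 7, 9, 12, 13} → SUM(m.goals_against)=20
  3: ids {2} → SUM(m.goals_against)=2
  4: ids {1, 8, 11} → SUM(m.goals_against)=10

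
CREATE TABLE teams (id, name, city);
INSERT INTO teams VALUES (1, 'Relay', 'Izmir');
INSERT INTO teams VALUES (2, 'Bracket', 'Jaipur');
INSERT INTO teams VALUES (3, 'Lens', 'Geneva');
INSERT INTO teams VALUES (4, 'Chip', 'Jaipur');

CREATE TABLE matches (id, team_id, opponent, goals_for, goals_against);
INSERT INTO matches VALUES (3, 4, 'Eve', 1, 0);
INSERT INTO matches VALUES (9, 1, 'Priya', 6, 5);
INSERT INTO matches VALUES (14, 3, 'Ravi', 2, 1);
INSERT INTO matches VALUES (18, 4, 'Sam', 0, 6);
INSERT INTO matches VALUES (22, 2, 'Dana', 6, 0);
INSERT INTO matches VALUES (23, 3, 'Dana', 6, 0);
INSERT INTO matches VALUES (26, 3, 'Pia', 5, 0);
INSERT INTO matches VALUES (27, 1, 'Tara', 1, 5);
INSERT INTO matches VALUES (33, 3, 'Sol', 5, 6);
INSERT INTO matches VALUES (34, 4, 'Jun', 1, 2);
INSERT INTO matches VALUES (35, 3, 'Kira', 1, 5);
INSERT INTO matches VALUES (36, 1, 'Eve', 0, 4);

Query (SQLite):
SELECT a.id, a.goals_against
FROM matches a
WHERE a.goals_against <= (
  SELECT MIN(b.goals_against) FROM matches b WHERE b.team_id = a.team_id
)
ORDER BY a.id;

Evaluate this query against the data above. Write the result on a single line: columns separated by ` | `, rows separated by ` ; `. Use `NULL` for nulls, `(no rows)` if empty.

For each matches row a, compute MIN(goals_against) over rows sharing a.team_id.
Keep row a if a.goals_against <= that per-group MIN.
  team_id=1: MIN(goals_against) = 4
  team_id=2: MIN(goals_against) = 0
  team_id=3: MIN(goals_against) = 0
  team_id=4: MIN(goals_against) = 0

3 | 0 ; 22 | 0 ; 23 | 0 ; 26 | 0 ; 36 | 4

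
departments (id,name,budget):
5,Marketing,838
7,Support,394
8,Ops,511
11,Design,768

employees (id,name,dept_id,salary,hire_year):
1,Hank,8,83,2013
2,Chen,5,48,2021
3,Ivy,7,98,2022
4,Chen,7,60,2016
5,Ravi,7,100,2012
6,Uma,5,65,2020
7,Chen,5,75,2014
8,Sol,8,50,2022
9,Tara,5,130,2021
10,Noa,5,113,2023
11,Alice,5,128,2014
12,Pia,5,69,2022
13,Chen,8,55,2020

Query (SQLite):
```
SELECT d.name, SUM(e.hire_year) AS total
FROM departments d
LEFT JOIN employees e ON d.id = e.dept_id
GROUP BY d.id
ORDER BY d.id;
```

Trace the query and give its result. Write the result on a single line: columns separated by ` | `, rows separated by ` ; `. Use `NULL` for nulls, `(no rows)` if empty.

LEFT JOIN keeps every departments row; unmatched ones get NULL for employees columns.
Group by departments.id and compute SUM(e.hire_year). SUM over an all-NULL group is NULL.
  5: ids {2, 6, 7, 9, 10, 11, 12} → SUM(e.hire_year)=14135
  7: ids {3, 4, 5} → SUM(e.hire_year)=6050
  8: ids {1, 8, 13} → SUM(e.hire_year)=6055
  11: ids {—} → SUM(e.hire_year)=NULL

Marketing | 14135 ; Support | 6050 ; Ops | 6055 ; Design | NULL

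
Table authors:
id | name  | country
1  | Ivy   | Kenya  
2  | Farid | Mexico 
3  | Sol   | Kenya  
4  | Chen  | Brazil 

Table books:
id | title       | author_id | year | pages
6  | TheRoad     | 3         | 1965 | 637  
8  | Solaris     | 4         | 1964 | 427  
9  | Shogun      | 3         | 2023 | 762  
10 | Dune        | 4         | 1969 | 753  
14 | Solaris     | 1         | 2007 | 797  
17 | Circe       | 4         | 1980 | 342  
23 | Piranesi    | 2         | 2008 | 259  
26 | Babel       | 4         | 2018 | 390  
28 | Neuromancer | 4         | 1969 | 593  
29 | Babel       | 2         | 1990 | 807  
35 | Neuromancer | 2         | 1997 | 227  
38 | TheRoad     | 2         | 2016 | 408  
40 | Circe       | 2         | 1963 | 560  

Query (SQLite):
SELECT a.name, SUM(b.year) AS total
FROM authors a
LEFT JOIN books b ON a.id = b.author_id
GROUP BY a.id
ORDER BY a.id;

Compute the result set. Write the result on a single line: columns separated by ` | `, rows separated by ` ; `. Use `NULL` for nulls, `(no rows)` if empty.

Ivy | 2007 ; Farid | 9974 ; Sol | 3988 ; Chen | 9900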